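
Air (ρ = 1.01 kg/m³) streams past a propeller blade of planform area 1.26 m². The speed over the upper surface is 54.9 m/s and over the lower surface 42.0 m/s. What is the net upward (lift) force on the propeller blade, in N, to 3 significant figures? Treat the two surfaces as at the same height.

F ≈ 795 N

With equal heights on the two surfaces, Bernoulli gives P_lower − P_upper = ½ρ(v_upper² − v_lower²).
ΔP = ½·1.01·(54.9² − 42.0²) = 631 Pa.
Lift = ΔP · A = 631 × 1.26 = 795 N.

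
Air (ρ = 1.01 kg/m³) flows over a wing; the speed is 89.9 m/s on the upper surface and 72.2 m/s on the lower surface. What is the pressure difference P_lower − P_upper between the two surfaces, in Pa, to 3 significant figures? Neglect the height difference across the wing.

ΔP ≈ 1450 Pa

Bernoulli (same height): P_lower − P_upper = ½ρ(v_upper² − v_lower²).
ΔP = ½·1.01·(89.9² − 72.2²) = 1450 Pa.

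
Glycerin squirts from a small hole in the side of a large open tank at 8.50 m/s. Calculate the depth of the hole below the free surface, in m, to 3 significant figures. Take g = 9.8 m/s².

For a small hole in a large open tank, ½v² = gh, giving h = v²/(2g).
h = 8.50²/(2·9.8) = 72.2/19.60 = 3.69 m.

h = 3.69 m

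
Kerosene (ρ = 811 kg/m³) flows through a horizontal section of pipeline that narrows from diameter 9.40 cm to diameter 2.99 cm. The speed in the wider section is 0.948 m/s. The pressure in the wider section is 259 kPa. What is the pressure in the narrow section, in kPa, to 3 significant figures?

224 kPa

Continuity gives A₁v₁ = A₂v₂, so v₂ = (69.4 cm²)/(7.02 cm²) × 0.948 m/s = 9.37 m/s.
Along the horizontal streamline, P + ½ρv² is constant.
P₂ = P₁ − ½ρ(v₂² − v₁²) = 259000 − ½·811·(9.37² − 0.948²) = 259000 − 35200 = 224000 Pa.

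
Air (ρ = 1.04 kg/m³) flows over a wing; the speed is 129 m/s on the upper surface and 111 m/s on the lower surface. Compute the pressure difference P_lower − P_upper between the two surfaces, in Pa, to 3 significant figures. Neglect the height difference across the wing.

ΔP = 2250 Pa

Bernoulli (same height): P_lower − P_upper = ½ρ(v_upper² − v_lower²).
ΔP = ½·1.04·(129² − 111²) = 2250 Pa.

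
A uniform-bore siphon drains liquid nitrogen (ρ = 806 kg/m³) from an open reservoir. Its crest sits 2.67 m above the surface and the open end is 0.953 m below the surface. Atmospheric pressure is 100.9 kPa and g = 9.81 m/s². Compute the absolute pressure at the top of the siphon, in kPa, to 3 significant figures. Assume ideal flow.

The outlet speed comes from Torricelli: v = √(2g·0.953) = 4.32 m/s.
With constant cross-section the crest speed equals v; applying Bernoulli from the surface up to the crest, P_top = P_atm − ½ρv² − ρg·h_top.
P_top = 100900 − ½·806·4.32² − 806·9.81·2.67 = 72300 Pa.

P_top ≈ 72.3 kPa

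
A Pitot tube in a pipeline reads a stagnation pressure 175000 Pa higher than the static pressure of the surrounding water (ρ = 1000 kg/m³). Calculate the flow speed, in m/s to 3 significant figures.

v ≈ 18.7 m/s

The dynamic pressure equals the rise in static pressure at the stagnation point: ΔP = ½ρv².
v = √(2ΔP/ρ) = √(2·175000/1000) = 18.7 m/s.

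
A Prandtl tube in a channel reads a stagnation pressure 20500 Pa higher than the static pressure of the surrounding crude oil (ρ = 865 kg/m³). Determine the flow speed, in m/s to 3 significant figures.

6.88 m/s

The dynamic pressure equals the rise in static pressure at the stagnation point: ΔP = ½ρv².
v = √(2ΔP/ρ) = √(2·20500/865) = 6.88 m/s.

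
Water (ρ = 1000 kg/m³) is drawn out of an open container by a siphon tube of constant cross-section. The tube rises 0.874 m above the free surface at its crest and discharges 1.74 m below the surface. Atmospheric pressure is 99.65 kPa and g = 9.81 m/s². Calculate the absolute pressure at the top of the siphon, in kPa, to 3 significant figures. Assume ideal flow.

From the surface to the outlet (both open to atmosphere, surface at rest): v = √(2g·h_out) = √(2·9.81·1.74) = 5.84 m/s.
The bore is uniform, so the speed at the crest is the same v. Bernoulli surface→crest: P_atm = P_top + ½ρv² + ρg·h_top.
P_top = 99650 − ½·1000·5.84² − 1000·9.81·0.874 = 74000 Pa.

P_top ≈ 74.0 kPa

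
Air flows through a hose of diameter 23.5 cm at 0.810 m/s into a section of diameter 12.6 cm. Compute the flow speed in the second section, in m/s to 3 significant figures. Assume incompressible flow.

v₂ ≈ 2.82 m/s

The volume flow rate is constant, so v₂ = (A₁/A₂)v₁ = (434/125)·0.810 = 2.82 m/s.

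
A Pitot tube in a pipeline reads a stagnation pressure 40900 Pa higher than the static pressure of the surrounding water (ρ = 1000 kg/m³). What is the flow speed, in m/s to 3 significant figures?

The dynamic pressure equals the rise in static pressure at the stagnation point: ΔP = ½ρv².
v = √(2ΔP/ρ) = √(2·40900/1000) = 9.04 m/s.

v ≈ 9.04 m/s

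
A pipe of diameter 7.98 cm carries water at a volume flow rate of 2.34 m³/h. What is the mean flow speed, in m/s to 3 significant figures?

v ≈ 0.130 m/s

Q = 2.34 m³/h = 0.000650 m³/s.
v = Q/A = 0.000650 / 0.00500 = 0.130 m/s.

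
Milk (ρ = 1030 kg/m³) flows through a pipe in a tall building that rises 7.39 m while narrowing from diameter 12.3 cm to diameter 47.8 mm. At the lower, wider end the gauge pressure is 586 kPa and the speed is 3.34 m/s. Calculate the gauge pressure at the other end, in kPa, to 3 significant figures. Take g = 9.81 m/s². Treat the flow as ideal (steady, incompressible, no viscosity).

Continuity gives A₁v₁ = A₂v₂, so v₂ = (119 cm²)/(17.9 cm²) × 3.34 m/s = 22.1 m/s.
Energy conservation along the streamline gives P₂ = P₁ − ½ρ(v₂² − v₁²) − ρg(h₂ − h₁).
P₂ = 586000 + ½·1030·(3.34² − 22.1²) − 1030·9.81·(+7.39) = 586000 + (-246000) − (74700) = 265000 Pa.

265 kPa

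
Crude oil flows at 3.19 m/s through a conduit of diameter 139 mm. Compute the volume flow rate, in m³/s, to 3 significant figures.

0.0484 m³/s

Q = A·v = 0.0152 m² × 3.19 m/s = 0.0484 m³/s.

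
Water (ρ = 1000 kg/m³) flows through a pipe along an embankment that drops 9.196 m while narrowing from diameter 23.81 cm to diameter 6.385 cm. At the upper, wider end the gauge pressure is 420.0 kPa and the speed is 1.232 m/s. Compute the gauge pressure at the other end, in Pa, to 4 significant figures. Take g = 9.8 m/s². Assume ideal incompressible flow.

P₂ = 364100 Pa

The volume flow rate is constant, so v₂ = (A₁/A₂)v₁ = (445.3/32.02)·1.232 = 17.13 m/s.
Applying Bernoulli between the two ends and solving for P₂: P₂ = P₁ + ½ρ(v₁² − v₂²) − ρgΔh.
P₂ = 420000 + ½·1000·(1.232² − 17.13²) − 1000·9.8·(−9.196) = 420000 + (-146000) − (-90120) = 364100 Pa.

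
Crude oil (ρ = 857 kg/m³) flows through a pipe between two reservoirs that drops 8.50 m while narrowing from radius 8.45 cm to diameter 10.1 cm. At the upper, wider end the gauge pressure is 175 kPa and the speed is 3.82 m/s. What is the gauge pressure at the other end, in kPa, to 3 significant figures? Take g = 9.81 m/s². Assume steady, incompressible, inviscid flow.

P₂ = 204 kPa

Continuity gives A₁v₁ = A₂v₂, so v₂ = (224 cm²)/(80.1 cm²) × 3.82 m/s = 10.7 m/s.
Bernoulli: P₁ + ½ρv₁² + ρg h₁ = P₂ + ½ρv₂² + ρg h₂, so P₂ = P₁ + ½ρ(v₁² − v₂²) − ρg(h₂ − h₁).
P₂ = 175000 + ½·857·(3.82² − 10.7²) − 857·9.81·(−8.50) = 175000 + (-42800) − (-71500) = 204000 Pa.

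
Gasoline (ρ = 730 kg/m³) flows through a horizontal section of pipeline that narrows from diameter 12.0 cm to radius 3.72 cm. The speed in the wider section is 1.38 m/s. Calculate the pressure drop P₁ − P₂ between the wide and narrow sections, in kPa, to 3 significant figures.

By continuity, v₂ = v₁·A₁/A₂ = 1.38·(113/43.5) = 3.59 m/s.
Bernoulli (h₁ = h₂): P₁ − P₂ = ½ρ(v₂² − v₁²).
P₁ − P₂ = ½·730·(3.59² − 1.38²) = ½·730·11.0 = 4010 Pa.

ΔP ≈ 4.01 kPa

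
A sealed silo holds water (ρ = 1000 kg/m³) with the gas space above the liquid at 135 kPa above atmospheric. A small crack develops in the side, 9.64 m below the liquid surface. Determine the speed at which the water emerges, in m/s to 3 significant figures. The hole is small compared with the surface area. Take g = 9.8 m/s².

v ≈ 21.4 m/s

Take point 1 at the surface (v₁ ≈ 0) and point 2 at the hole (at atmospheric pressure). Bernoulli: P₁ + ρg h = P_atm + ½ρv₂².
With P₁ − P_atm = 135000 Pa, v₂ = √(2gh + 2ΔP/ρ) = √(2·9.8·9.64 + 2·135000/1000) = 21.4 m/s.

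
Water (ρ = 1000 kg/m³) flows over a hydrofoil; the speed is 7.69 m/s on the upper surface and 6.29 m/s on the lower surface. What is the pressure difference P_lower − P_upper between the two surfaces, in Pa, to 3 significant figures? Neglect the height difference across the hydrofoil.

ΔP = 9790 Pa

The pressure is lower where the speed is higher: ΔP = ½ρ(v_up² − v_low²).
ΔP = ½·1000·(7.69² − 6.29²) = 9790 Pa.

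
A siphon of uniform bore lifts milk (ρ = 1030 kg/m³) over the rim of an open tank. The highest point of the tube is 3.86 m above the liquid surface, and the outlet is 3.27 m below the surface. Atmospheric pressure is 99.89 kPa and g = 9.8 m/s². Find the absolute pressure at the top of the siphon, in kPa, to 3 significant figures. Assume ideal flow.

The outlet speed comes from Torricelli: v = √(2g·3.27) = 8.01 m/s.
Continuity keeps v the same throughout the tube; from surface to crest, P_atm + 0 = P_top + ½ρv² + ρg·h_top.
P_top = 99890 − ½·1030·8.01² − 1030·9.8·3.86 = 27900 Pa.

P_top ≈ 27.9 kPa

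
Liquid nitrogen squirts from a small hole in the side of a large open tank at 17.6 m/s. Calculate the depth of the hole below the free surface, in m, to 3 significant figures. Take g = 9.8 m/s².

For a small hole in a large open tank, ½v² = gh, giving h = v²/(2g).
h = 17.6²/(2·9.8) = 310/19.60 = 15.8 m.

15.8 m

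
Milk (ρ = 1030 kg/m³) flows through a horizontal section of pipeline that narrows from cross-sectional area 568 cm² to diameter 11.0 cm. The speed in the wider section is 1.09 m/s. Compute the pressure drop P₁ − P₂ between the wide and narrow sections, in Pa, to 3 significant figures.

ΔP = 21200 Pa

The volume flow rate is constant, so v₂ = (A₁/A₂)v₁ = (568/95.0)·1.09 = 6.51 m/s.
Along the horizontal streamline, P + ½ρv² is constant.
P₁ − P₂ = ½·1030·(6.51² − 1.09²) = ½·1030·41.3 = 21200 Pa.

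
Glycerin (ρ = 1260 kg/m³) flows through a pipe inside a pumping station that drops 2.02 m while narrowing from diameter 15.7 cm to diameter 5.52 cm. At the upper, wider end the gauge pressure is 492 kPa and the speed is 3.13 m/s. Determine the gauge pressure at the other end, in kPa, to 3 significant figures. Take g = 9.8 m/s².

The volume flow rate is constant, so v₂ = (A₁/A₂)v₁ = (194/23.9)·3.13 = 25.3 m/s.
Applying Bernoulli between the two ends and solving for P₂: P₂ = P₁ + ½ρ(v₁² − v₂²) − ρgΔh.
P₂ = 492000 + ½·1260·(3.13² − 25.3²) − 1260·9.8·(−2.02) = 492000 + (-398000) − (-24900) = 119000 Pa.

119 kPa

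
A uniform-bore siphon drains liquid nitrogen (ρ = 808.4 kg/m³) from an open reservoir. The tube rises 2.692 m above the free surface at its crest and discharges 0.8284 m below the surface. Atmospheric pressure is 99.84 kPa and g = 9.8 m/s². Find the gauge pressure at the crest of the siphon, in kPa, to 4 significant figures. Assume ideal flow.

Bernoulli surface→outlet gives ½v² = g·h_out, so v = √(2·9.8·0.8284) = 4.029 m/s.
With constant cross-section the crest speed equals v; applying Bernoulli from the surface up to the crest, P_top = P_atm − ½ρv² − ρg·h_top.
P_top = 99840 − ½·808.4·4.029² − 808.4·9.8·2.692 = 71950 Pa. So P_gauge = P_top − P_atm = -27890 Pa.

P_gauge = -27.89 kPa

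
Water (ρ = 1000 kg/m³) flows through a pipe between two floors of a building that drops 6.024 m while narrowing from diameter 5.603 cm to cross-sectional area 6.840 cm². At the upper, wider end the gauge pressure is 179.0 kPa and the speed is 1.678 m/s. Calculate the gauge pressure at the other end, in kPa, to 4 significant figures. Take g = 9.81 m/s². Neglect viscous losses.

221.2 kPa

Mass conservation (A₁v₁ = A₂v₂) gives v₂ = 1.678 × 24.66/6.840 = 6.049 m/s.
Energy conservation along the streamline gives P₂ = P₁ − ½ρ(v₂² − v₁²) − ρg(h₂ − h₁).
P₂ = 179000 + ½·1000·(1.678² − 6.049²) − 1000·9.81·(−6.024) = 179000 + (-16890) − (-59100) = 221200 Pa.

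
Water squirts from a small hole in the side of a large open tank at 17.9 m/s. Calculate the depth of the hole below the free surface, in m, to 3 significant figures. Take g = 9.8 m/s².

For a small hole in a large open tank, ½v² = gh, giving h = v²/(2g).
h = 17.9²/(2·9.8) = 320/19.60 = 16.3 m.

h = 16.3 m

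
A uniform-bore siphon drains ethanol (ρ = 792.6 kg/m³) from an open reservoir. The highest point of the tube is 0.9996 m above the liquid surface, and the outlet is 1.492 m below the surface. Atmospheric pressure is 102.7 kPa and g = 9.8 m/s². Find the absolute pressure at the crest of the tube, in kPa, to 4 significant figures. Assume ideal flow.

Bernoulli surface→outlet gives ½v² = g·h_out, so v = √(2·9.8·1.492) = 5.408 m/s.
With constant cross-section the crest speed equals v; applying Bernoulli from the surface up to the crest, P_top = P_atm − ½ρv² − ρg·h_top.
P_top = 102700 − ½·792.6·5.408² − 792.6·9.8·0.9996 = 83350 Pa.

83.35 kPa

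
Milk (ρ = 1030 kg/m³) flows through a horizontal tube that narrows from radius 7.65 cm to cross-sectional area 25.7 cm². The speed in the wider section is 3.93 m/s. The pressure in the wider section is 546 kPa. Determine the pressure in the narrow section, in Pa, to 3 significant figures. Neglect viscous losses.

By continuity, v₂ = v₁·A₁/A₂ = 3.93·(184/25.7) = 28.1 m/s.
With no height change, Bernoulli's equation is P₁ + ½ρv₁² = P₂ + ½ρv₂².
P₂ = P₁ − ½ρ(v₂² − v₁²) = 546000 − ½·1030·(28.1² − 3.93²) = 546000 − 399000 = 147000 Pa.

P₂ = 147000 Pa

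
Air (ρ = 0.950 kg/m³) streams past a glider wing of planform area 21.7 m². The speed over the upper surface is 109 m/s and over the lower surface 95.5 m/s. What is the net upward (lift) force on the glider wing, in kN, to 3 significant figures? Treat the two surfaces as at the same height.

F ≈ 28.5 kN

With equal heights on the two surfaces, Bernoulli gives P_lower − P_upper = ½ρ(v_upper² − v_lower²).
ΔP = ½·0.950·(109² − 95.5²) = 1310 Pa.
Lift = ΔP · A = 1310 × 21.7 = 28500 N.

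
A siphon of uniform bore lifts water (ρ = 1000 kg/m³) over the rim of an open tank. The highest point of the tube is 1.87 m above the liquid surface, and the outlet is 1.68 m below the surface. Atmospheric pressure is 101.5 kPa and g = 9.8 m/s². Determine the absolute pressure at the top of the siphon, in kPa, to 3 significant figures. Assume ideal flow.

P_top = 66.7 kPa

The outlet speed comes from Torricelli: v = √(2g·1.68) = 5.74 m/s.
The bore is uniform, so the speed at the crest is the same v. Bernoulli surface→crest: P_atm = P_top + ½ρv² + ρg·h_top.
P_top = 101500 − ½·1000·5.74² − 1000·9.8·1.87 = 66700 Pa.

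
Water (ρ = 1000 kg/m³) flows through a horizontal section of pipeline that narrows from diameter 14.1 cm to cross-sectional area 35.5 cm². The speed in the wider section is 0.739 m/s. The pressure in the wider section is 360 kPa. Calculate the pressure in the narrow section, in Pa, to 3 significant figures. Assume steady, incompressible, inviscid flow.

P₂ ≈ 355000 Pa

By continuity, v₂ = v₁·A₁/A₂ = 0.739·(156/35.5) = 3.25 m/s.
With no height change, Bernoulli's equation is P₁ + ½ρv₁² = P₂ + ½ρv₂².
P₂ = P₁ − ½ρ(v₂² − v₁²) = 360000 − ½·1000·(3.25² − 0.739²) = 360000 − 5010 = 355000 Pa.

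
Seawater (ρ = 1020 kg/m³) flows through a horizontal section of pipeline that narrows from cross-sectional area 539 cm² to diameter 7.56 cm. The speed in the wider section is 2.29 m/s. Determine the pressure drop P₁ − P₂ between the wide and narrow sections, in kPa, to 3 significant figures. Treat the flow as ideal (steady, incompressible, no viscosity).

ΔP ≈ 383 kPa

By continuity, v₂ = v₁·A₁/A₂ = 2.29·(539/44.9) = 27.5 m/s.
The pipe is horizontal, so Bernoulli reduces to P₁ + ½ρv₁² = P₂ + ½ρv₂².
P₁ − P₂ = ½·1020·(27.5² − 2.29²) = ½·1020·751 = 383000 Pa.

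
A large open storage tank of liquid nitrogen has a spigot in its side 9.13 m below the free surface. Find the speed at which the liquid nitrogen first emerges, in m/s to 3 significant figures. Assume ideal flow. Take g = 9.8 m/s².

Torricelli's result v = √(2gh) gives v = √(2·9.8·9.13) = 13.4 m/s.

v ≈ 13.4 m/s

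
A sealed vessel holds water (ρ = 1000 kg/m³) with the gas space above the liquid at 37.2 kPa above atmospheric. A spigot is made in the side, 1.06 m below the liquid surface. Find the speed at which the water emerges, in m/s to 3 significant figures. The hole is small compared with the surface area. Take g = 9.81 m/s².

Take point 1 at the surface (v₁ ≈ 0) and point 2 at the hole (at atmospheric pressure). Bernoulli: P₁ + ρg h = P_atm + ½ρv₂².
With P₁ − P_atm = 37200 Pa, v₂ = √(2gh + 2ΔP/ρ) = √(2·9.81·1.06 + 2·37200/1000) = 9.76 m/s.

v ≈ 9.76 m/s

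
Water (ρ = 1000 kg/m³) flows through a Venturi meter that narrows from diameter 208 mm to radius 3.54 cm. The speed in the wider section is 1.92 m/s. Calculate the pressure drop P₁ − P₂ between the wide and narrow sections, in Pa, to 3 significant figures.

ΔP ≈ 135000 Pa

Continuity gives A₁v₁ = A₂v₂, so v₂ = (340 cm²)/(39.4 cm²) × 1.92 m/s = 16.6 m/s.
With no height change, Bernoulli's equation is P₁ + ½ρv₁² = P₂ + ½ρv₂².
P₁ − P₂ = ½·1000·(16.6² − 1.92²) = ½·1000·271 = 135000 Pa.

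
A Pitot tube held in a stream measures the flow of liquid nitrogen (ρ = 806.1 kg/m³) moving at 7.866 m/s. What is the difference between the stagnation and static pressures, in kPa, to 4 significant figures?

Bernoulli between the free stream and the stagnation point: ½ρv² = P_stag − P_static.
ΔP = ½·806.1·7.866² = 24940 Pa.

ΔP ≈ 24.94 kPa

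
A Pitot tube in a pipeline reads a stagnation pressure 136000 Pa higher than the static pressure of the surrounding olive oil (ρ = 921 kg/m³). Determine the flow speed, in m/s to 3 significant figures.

v = 17.2 m/s

At the stagnation point the flow is brought to rest, so Bernoulli gives P_stag − P_static = ½ρv².
v = √(2ΔP/ρ) = √(2·136000/921) = 17.2 m/s.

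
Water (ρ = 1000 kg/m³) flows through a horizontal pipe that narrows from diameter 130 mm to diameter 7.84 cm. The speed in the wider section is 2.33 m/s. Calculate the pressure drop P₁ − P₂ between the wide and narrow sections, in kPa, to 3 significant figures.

17.8 kPa

The volume flow rate is constant, so v₂ = (A₁/A₂)v₁ = (133/48.3)·2.33 = 6.41 m/s.
The pipe is horizontal, so Bernoulli reduces to P₁ + ½ρv₁² = P₂ + ½ρv₂².
P₁ − P₂ = ½·1000·(6.41² − 2.33²) = ½·1000·35.6 = 17800 Pa.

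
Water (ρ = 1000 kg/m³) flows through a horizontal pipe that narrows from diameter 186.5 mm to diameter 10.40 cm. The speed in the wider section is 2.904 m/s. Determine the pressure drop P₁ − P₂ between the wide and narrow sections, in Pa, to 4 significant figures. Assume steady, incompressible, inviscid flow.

By continuity, v₂ = v₁·A₁/A₂ = 2.904·(273.2/84.95) = 9.339 m/s.
Along the horizontal streamline, P + ½ρv² is constant.
P₁ − P₂ = ½·1000·(9.339² − 2.904²) = ½·1000·78.78 = 39390 Pa.

39390 Pa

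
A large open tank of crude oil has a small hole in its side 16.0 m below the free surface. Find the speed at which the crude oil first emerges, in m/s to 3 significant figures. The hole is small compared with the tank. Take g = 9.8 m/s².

With the surface at rest and both surface and jet at atmospheric pressure, Bernoulli gives ρg h = ½ρv², so v = √(2gh) = √(2·9.8·16.0) = 17.7 m/s.

v = 17.7 m/s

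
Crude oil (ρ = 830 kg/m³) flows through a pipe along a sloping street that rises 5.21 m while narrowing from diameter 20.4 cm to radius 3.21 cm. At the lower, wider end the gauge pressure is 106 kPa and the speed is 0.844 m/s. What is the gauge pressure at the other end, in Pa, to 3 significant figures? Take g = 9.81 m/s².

The volume flow rate is constant, so v₂ = (A₁/A₂)v₁ = (327/32.4)·0.844 = 8.52 m/s.
Energy conservation along the streamline gives P₂ = P₁ − ½ρ(v₂² − v₁²) − ρg(h₂ − h₁).
P₂ = 106000 + ½·830·(0.844² − 8.52²) − 830·9.81·(+5.21) = 106000 + (-29800) − (42400) = 33700 Pa.

P₂ ≈ 33700 Pa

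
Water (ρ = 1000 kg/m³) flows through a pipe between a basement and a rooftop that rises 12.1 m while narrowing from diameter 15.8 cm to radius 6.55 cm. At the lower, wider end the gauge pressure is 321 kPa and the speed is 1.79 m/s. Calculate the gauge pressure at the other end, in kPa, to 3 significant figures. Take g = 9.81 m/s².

201 kPa

The volume flow rate is constant, so v₂ = (A₁/A₂)v₁ = (196/135)·1.79 = 2.60 m/s.
Energy conservation along the streamline gives P₂ = P₁ − ½ρ(v₂² − v₁²) − ρg(h₂ − h₁).
P₂ = 321000 + ½·1000·(1.79² − 2.60²) − 1000·9.81·(+12.1) = 321000 + (-1790) − (119000) = 201000 Pa.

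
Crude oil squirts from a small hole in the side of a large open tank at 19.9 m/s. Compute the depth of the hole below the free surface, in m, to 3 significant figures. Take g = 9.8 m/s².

h ≈ 20.2 m

Inverting v = √(2gh) gives h = v² / 2g.
h = 19.9²/(2·9.8) = 396/19.60 = 20.2 m.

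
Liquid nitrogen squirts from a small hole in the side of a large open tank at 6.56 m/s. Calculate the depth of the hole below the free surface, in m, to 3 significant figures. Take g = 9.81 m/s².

2.19 m

For a small hole in a large open tank, ½v² = gh, giving h = v²/(2g).
h = 6.56²/(2·9.81) = 43.0/19.62 = 2.19 m.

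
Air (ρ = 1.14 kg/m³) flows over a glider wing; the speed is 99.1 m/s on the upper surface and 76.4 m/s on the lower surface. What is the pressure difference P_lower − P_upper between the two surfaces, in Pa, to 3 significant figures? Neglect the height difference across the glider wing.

ΔP ≈ 2270 Pa

With negligible Δh, P + ½ρv² is constant, so P_low − P_up = ½ρ(v_up² − v_low²).
ΔP = ½·1.14·(99.1² − 76.4²) = 2270 Pa.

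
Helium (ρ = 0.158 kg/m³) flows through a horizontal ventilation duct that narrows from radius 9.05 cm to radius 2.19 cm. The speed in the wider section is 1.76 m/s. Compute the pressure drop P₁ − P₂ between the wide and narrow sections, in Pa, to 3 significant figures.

Mass conservation (A₁v₁ = A₂v₂) gives v₂ = 1.76 × 257/15.1 = 30.1 m/s.
The pipe is horizontal, so Bernoulli reduces to P₁ + ½ρv₁² = P₂ + ½ρv₂².
P₁ − P₂ = ½·0.158·(30.1² − 1.76²) = ½·0.158·900 = 71.1 Pa.

ΔP ≈ 71.1 Pa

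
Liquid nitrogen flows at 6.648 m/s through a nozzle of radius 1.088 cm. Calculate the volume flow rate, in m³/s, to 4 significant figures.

Q ≈ 0.002472 m³/s

Q = A·v = 0.0003719 m² × 6.648 m/s = 0.002472 m³/s.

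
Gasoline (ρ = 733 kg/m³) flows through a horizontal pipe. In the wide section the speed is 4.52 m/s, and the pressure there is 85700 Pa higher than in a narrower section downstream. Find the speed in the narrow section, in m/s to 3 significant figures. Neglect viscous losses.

v₂ ≈ 15.9 m/s

Horizontal Bernoulli: P₁ + ½ρv₁² = P₂ + ½ρv₂², so v₂² = v₁² + 2(P₁ − P₂)/ρ.
v₂ = √(4.52² + 2·85700/733) = √(20.4 + 234) = 15.9 m/s.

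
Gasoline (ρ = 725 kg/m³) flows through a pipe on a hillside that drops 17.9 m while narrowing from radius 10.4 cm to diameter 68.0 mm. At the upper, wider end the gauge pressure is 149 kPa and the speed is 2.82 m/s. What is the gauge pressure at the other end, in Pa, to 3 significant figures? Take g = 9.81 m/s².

P₂ ≈ 26800 Pa

By continuity, v₂ = v₁·A₁/A₂ = 2.82·(340/36.3) = 26.4 m/s.
Energy conservation along the streamline gives P₂ = P₁ − ½ρ(v₂² − v₁²) − ρg(h₂ − h₁).
P₂ = 149000 + ½·725·(2.82² − 26.4²) − 725·9.81·(−17.9) = 149000 + (-249000) − (-127000) = 26800 Pa.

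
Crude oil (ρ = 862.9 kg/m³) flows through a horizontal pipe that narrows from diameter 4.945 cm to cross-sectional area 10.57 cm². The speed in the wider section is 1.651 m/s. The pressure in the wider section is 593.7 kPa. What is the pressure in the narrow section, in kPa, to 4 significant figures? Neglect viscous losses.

Continuity gives A₁v₁ = A₂v₂, so v₂ = (19.21 cm²)/(10.57 cm²) × 1.651 m/s = 3.000 m/s.
Bernoulli (h₁ = h₂): P₁ − P₂ = ½ρ(v₂² − v₁²).
P₂ = P₁ − ½ρ(v₂² − v₁²) = 593700 − ½·862.9·(3.000² − 1.651²) = 593700 − 2707 = 591000 Pa.

P₂ = 591.0 kPa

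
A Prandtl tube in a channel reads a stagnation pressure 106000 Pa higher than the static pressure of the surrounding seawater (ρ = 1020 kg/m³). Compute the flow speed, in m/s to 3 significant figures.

Bernoulli between the free stream and the stagnation point: ½ρv² = P_stag − P_static.
v = √(2ΔP/ρ) = √(2·106000/1020) = 14.4 m/s.

14.4 m/s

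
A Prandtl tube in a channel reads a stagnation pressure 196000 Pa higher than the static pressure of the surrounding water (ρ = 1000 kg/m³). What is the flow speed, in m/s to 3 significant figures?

At the stagnation point the flow is brought to rest, so Bernoulli gives P_stag − P_static = ½ρv².
v = √(2ΔP/ρ) = √(2·196000/1000) = 19.8 m/s.

v ≈ 19.8 m/s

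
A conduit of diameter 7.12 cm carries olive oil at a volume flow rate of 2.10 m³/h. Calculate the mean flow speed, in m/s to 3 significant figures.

Q = 2.10 m³/h = 0.000583 m³/s.
v = Q/A = 0.000583 / 0.00398 = 0.147 m/s.

v ≈ 0.147 m/s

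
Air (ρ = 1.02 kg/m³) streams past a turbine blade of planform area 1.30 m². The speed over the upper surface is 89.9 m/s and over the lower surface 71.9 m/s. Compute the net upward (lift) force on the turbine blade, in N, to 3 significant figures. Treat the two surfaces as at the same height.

1930 N

The faster flow above has the lower pressure; Bernoulli (same height) gives ΔP = ½ρ(v_up² − v_low²).
ΔP = ½·1.02·(89.9² − 71.9²) = 1490 Pa.
Lift = ΔP · A = 1490 × 1.30 = 1930 N.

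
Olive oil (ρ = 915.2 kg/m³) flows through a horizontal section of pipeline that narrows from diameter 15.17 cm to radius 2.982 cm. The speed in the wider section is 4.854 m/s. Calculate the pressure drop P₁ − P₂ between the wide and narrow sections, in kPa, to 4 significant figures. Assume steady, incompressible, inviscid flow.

By continuity, v₂ = v₁·A₁/A₂ = 4.854·(180.7/27.94) = 31.40 m/s.
Bernoulli (h₁ = h₂): P₁ − P₂ = ½ρ(v₂² − v₁²).
P₁ − P₂ = ½·915.2·(31.40² − 4.854²) = ½·915.2·962.7 = 440500 Pa.

ΔP ≈ 440.5 kPa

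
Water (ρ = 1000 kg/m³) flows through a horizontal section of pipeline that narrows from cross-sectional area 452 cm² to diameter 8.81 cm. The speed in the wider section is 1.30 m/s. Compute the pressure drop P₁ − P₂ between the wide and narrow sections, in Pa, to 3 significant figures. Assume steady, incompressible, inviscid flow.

ΔP ≈ 45600 Pa

Continuity gives A₁v₁ = A₂v₂, so v₂ = (452 cm²)/(61.0 cm²) × 1.30 m/s = 9.64 m/s.
Bernoulli (h₁ = h₂): P₁ − P₂ = ½ρ(v₂² − v₁²).
P₁ − P₂ = ½·1000·(9.64² − 1.30²) = ½·1000·91.2 = 45600 Pa.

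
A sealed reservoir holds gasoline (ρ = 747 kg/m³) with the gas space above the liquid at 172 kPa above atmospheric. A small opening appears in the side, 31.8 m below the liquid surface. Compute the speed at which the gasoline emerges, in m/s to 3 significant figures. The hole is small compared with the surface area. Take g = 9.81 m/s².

Take point 1 at the surface (v₁ ≈ 0) and point 2 at the hole (at atmospheric pressure). Bernoulli: P₁ + ρg h = P_atm + ½ρv₂².
With P₁ − P_atm = 172000 Pa, v₂ = √(2gh + 2ΔP/ρ) = √(2·9.81·31.8 + 2·172000/747) = 32.9 m/s.

v ≈ 32.9 m/s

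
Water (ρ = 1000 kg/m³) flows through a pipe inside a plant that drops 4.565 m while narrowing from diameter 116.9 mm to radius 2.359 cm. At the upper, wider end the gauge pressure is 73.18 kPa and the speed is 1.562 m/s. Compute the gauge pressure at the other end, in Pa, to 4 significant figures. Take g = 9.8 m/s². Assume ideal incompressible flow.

By continuity, v₂ = v₁·A₁/A₂ = 1.562·(107.3/17.48) = 9.589 m/s.
Energy conservation along the streamline gives P₂ = P₁ − ½ρ(v₂² − v₁²) − ρg(h₂ − h₁).
P₂ = 73180 + ½·1000·(1.562² − 9.589²) − 1000·9.8·(−4.565) = 73180 + (-44760) − (-44740) = 73160 Pa.

P₂ = 73160 Pa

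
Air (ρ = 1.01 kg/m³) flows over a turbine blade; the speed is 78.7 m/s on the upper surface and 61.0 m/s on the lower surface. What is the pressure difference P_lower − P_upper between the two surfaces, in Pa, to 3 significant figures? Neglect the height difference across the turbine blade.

1250 Pa

With negligible Δh, P + ½ρv² is constant, so P_low − P_up = ½ρ(v_up² − v_low²).
ΔP = ½·1.01·(78.7² − 61.0²) = 1250 Pa.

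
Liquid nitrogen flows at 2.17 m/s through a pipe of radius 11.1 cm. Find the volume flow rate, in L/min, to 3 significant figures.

Q = A·v = 0.0387 m² × 2.17 m/s = 0.0840 m³/s.
Converting: 0.0840 m³/s × 60000 = 5040 L/min.

Q ≈ 5040 L/min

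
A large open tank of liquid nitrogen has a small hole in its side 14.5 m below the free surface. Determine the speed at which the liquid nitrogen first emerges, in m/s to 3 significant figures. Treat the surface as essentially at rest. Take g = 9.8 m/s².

With the surface at rest and both surface and jet at atmospheric pressure, Bernoulli gives ρg h = ½ρv², so v = √(2gh) = √(2·9.8·14.5) = 16.9 m/s.

v ≈ 16.9 m/s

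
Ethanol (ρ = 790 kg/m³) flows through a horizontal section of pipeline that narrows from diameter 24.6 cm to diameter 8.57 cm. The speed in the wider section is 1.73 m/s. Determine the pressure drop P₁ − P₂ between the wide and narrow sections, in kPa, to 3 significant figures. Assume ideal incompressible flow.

ΔP ≈ 79.1 kPa

Continuity gives A₁v₁ = A₂v₂, so v₂ = (475 cm²)/(57.7 cm²) × 1.73 m/s = 14.3 m/s.
Bernoulli (h₁ = h₂): P₁ − P₂ = ½ρ(v₂² − v₁²).
P₁ − P₂ = ½·790·(14.3² − 1.73²) = ½·790·200 = 79100 Pa.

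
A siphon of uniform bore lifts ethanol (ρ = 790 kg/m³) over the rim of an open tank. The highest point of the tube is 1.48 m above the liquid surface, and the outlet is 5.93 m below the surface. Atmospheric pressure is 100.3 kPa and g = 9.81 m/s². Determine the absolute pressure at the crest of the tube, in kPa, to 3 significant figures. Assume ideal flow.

The outlet speed comes from Torricelli: v = √(2g·5.93) = 10.8 m/s.
Continuity keeps v the same throughout the tube; from surface to crest, P_atm + 0 = P_top + ½ρv² + ρg·h_top.
P_top = 100300 − ½·790·10.8² − 790·9.81·1.48 = 42900 Pa.

42.9 kPa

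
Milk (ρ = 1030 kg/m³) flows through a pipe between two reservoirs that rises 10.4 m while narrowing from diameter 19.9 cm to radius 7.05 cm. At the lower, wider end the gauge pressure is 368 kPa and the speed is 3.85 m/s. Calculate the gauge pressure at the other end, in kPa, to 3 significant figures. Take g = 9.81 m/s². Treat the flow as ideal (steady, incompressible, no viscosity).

240 kPa

Mass conservation (A₁v₁ = A₂v₂) gives v₂ = 3.85 × 311/156 = 7.67 m/s.
Applying Bernoulli between the two ends and solving for P₂: P₂ = P₁ + ½ρ(v₁² − v₂²) − ρgΔh.
P₂ = 368000 + ½·1030·(3.85² − 7.67²) − 1030·9.81·(+10.4) = 368000 + (-22700) − (105000) = 240000 Pa.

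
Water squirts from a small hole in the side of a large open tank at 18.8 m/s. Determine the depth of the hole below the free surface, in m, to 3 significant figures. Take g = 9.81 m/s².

Inverting v = √(2gh) gives h = v² / 2g.
h = 18.8²/(2·9.81) = 353/19.62 = 18.0 m.

h = 18.0 m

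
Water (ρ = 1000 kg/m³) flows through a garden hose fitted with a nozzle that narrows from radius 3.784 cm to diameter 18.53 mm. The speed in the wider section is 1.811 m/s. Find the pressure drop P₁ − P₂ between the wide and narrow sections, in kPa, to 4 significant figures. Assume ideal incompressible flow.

ΔP ≈ 454.6 kPa

By continuity, v₂ = v₁·A₁/A₂ = 1.811·(44.98/2.697) = 30.21 m/s.
The pipe is horizontal, so Bernoulli reduces to P₁ + ½ρv₁² = P₂ + ½ρv₂².
P₁ − P₂ = ½·1000·(30.21² − 1.811²) = ½·1000·909.3 = 454600 Pa.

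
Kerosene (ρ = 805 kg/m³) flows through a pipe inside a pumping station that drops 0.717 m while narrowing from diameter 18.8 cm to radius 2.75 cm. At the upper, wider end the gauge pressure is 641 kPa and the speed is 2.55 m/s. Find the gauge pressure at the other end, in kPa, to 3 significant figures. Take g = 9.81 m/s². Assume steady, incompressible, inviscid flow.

292 kPa

Mass conservation (A₁v₁ = A₂v₂) gives v₂ = 2.55 × 278/23.8 = 29.8 m/s.
Energy conservation along the streamline gives P₂ = P₁ − ½ρ(v₂² − v₁²) − ρg(h₂ − h₁).
P₂ = 641000 + ½·805·(2.55² − 29.8²) − 805·9.81·(−0.717) = 641000 + (-355000) − (-5660) = 292000 Pa.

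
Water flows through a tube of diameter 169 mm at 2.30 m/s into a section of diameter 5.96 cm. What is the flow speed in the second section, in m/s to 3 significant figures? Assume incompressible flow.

v₂ ≈ 18.5 m/s

Continuity gives A₁v₁ = A₂v₂, so v₂ = (224 cm²)/(27.9 cm²) × 2.30 m/s = 18.5 m/s.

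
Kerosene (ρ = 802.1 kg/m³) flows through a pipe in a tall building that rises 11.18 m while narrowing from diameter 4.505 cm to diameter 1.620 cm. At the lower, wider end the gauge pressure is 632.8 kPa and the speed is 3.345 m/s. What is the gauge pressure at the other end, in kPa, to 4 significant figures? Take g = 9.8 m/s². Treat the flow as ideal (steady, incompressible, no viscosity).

281.1 kPa

The volume flow rate is constant, so v₂ = (A₁/A₂)v₁ = (15.94/2.061)·3.345 = 25.87 m/s.
Applying Bernoulli between the two ends and solving for P₂: P₂ = P₁ + ½ρ(v₁² − v₂²) − ρgΔh.
P₂ = 632800 + ½·802.1·(3.345² − 25.87²) − 802.1·9.8·(+11.18) = 632800 + (-263900) − (87880) = 281100 Pa.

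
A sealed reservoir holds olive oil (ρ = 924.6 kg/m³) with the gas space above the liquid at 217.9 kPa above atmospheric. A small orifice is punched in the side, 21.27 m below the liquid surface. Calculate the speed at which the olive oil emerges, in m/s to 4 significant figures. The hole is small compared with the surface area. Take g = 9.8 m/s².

v = 29.80 m/s

Take point 1 at the surface (v₁ ≈ 0) and point 2 at the hole (at atmospheric pressure). Bernoulli: P₁ + ρg h = P_atm + ½ρv₂².
With P₁ − P_atm = 217900 Pa, v₂ = √(2gh + 2ΔP/ρ) = √(2·9.8·21.27 + 2·217900/924.6) = 29.80 m/s.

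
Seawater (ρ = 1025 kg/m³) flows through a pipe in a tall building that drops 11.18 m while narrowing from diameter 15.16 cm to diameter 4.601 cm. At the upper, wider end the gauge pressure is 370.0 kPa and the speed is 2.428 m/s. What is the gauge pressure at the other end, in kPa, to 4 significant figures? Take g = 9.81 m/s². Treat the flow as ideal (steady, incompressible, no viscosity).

Continuity gives A₁v₁ = A₂v₂, so v₂ = (180.5 cm²)/(16.63 cm²) × 2.428 m/s = 26.36 m/s.
Bernoulli: P₁ + ½ρv₁² + ρg h₁ = P₂ + ½ρv₂² + ρg h₂, so P₂ = P₁ + ½ρ(v₁² − v₂²) − ρg(h₂ − h₁).
P₂ = 370000 + ½·1025·(2.428² − 26.36²) − 1025·9.81·(−11.18) = 370000 + (-353100) − (-112400) = 129300 Pa.

P₂ = 129.3 kPa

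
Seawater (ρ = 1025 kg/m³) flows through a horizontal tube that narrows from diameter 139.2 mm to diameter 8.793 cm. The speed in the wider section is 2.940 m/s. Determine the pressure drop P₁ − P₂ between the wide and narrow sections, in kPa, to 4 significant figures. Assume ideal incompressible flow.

ΔP ≈ 23.39 kPa

Mass conservation (A₁v₁ = A₂v₂) gives v₂ = 2.940 × 152.2/60.72 = 7.368 m/s.
The pipe is horizontal, so Bernoulli reduces to P₁ + ½ρv₁² = P₂ + ½ρv₂².
P₁ − P₂ = ½·1025·(7.368² − 2.940²) = ½·1025·45.64 = 23390 Pa.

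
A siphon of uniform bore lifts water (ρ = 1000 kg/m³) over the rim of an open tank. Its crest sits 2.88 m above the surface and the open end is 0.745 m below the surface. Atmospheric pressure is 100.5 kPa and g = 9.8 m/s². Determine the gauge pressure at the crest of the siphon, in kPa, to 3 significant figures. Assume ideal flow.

The outlet speed comes from Torricelli: v = √(2g·0.745) = 3.82 m/s.
With constant cross-section the crest speed equals v; applying Bernoulli from the surface up to the crest, P_top = P_atm − ½ρv² − ρg·h_top.
P_top = 100500 − ½·1000·3.82² − 1000·9.8·2.88 = 65000 Pa. So P_gauge = P_top − P_atm = -35500 Pa.

P_gauge ≈ -35.5 kPa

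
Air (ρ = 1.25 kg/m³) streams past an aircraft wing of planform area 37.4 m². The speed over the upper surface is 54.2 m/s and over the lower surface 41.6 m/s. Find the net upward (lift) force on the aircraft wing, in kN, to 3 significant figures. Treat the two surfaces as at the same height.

With equal heights on the two surfaces, Bernoulli gives P_lower − P_upper = ½ρ(v_upper² − v_lower²).
ΔP = ½·1.25·(54.2² − 41.6²) = 754 Pa.
Lift = ΔP · A = 754 × 37.4 = 28200 N.

28.2 kN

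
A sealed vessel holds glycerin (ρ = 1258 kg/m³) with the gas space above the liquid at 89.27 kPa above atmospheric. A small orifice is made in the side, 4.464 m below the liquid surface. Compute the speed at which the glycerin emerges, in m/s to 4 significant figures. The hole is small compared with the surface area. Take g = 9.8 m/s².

v ≈ 15.15 m/s

Take point 1 at the surface (v₁ ≈ 0) and point 2 at the hole (at atmospheric pressure). Bernoulli: P₁ + ρg h = P_atm + ½ρv₂².
With P₁ − P_atm = 89270 Pa, v₂ = √(2gh + 2ΔP/ρ) = √(2·9.8·4.464 + 2·89270/1258) = 15.15 m/s.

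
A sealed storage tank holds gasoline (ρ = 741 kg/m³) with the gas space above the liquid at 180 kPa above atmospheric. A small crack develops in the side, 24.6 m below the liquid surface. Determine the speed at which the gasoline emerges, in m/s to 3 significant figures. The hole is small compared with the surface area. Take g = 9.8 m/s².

v = 31.1 m/s

Take point 1 at the surface (v₁ ≈ 0) and point 2 at the hole (at atmospheric pressure). Bernoulli: P₁ + ρg h = P_atm + ½ρv₂².
With P₁ − P_atm = 180000 Pa, v₂ = √(2gh + 2ΔP/ρ) = √(2·9.8·24.6 + 2·180000/741) = 31.1 m/s.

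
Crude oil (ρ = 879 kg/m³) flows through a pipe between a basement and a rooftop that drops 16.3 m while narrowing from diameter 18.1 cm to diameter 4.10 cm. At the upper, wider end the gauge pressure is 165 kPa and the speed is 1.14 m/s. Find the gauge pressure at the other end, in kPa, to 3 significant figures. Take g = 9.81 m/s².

The volume flow rate is constant, so v₂ = (A₁/A₂)v₁ = (257/13.2)·1.14 = 22.2 m/s.
Applying Bernoulli between the two ends and solving for P₂: P₂ = P₁ + ½ρ(v₁² − v₂²) − ρgΔh.
P₂ = 165000 + ½·879·(1.14² − 22.2²) − 879·9.81·(−16.3) = 165000 + (-216000) − (-141000) = 89200 Pa.

P₂ = 89.2 kPa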